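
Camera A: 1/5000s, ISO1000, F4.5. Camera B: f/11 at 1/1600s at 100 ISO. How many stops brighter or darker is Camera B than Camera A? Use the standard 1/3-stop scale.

4 1/3 stops darker

Aperture: f/4.5 → f/5 → f/5.6 → f/6.3 → f/7.1 → f/8 → f/9 → f/10 → f/11 — 2 2/3 stops stopped down (darker).
Shutter speed: 1/5000 → 1/4000 → 1/3200 → 1/2500 → 1/2000 → 1/1600 — 1 2/3 stops longer (brighter).
ISO: 1000 → 800 → 640 → 500 → 400 → 320 → 250 → 200 → 160 → 125 → 100 — 3 1/3 stops dropped (darker).
Net: −2 2/3 +1 2/3 −3 1/3 = −4 1/3 stops.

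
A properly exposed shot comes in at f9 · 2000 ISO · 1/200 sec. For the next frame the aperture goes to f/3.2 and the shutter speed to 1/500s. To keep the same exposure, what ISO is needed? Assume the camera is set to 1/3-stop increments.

ISO 640

Aperture: f/9 → f/8 → f/7.1 → f/6.3 → f/5.6 → f/5 → f/4.5 → f/4 → f/3.5 → f/3.2 — 3 stops larger aperture (brighter).
Shutter speed: 1/200 → 1/250 → 1/320 → 1/400 → 1/500 — 1 1/3 stops shorter (darker).
Net change so far: 1 2/3 stops brighter. Offset with the ISO: 2000 → 1600 → 1250 → 1000 → 800 → 640.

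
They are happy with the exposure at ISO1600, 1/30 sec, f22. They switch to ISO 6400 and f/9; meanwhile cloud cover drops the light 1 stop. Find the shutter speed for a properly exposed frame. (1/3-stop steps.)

Scene light: 1 stop darker.
ISO: 1600 → 2000 → 2500 → 3200 → 4000 → 5000 → 6400 — 2 stops higher (brighter).
Aperture: f/22 → f/20 → f/18 → f/16 → f/14 → f/13 → f/11 → f/10 → f/9 — 2 2/3 stops larger aperture (brighter).
Net so far: 3 2/3 stops brighter. Shutter speed: 1/30 → 1/40 → 1/50 → 1/60 → 1/80 → 1/100 → 1/125 → 1/160 → 1/200 → 1/250 → 1/320 → 1/400.

1/400s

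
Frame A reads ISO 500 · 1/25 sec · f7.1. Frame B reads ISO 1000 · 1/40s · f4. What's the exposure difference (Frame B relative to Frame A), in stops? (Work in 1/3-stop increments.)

2 stops brighter

Aperture: f/7.1 → f/6.3 → f/5.6 → f/5 → f/4.5 → f/4 — 1 2/3 stops larger aperture (brighter).
Shutter speed: 1/25 → 1/30 → 1/40 — 2/3 stop faster (darker).
ISO: 500 → 640 → 800 → 1000 — 1 stop higher (brighter).
Net: +1 2/3 −2/3 +1 = +2 stops.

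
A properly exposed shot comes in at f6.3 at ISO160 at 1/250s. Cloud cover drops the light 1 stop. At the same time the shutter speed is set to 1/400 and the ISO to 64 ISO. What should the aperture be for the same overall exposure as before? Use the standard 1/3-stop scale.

Scene light: 1 stop darker.
Shutter speed: 1/250 → 1/320 → 1/400 — 2/3 stop shorter (darker).
ISO: 160 → 125 → 100 → 80 → 64 — 1 1/3 stops lower (darker).
Net so far: 3 stops darker. Aperture: f/6.3 → f/5.6 → f/5 → f/4.5 → f/4 → f/3.5 → f/3.2 → f/2.8 → f/2.5 → f/2.2.

f/2.2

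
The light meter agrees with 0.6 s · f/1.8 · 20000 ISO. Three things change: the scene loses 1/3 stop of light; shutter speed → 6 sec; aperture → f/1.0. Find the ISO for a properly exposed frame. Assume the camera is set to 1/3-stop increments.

Scene light: 1/3 stop darker.
Shutter speed: 0.6 → 0.8 → 1 → 1.3 → 1.6 → 2 → 2.5 → 3.2 → 4 → 5 → 6 — 3 1/3 stops longer (brighter).
Aperture: f/1.8 → f/1.6 → f/1.4 → f/1.2 → f/1.1 → f/1.0 — 1 2/3 stops wider (brighter).
Net so far: 4 2/3 stops brighter. ISO: 20000 → 16000 → 12800 → 10000 → 8000 → 6400 → 5000 → 4000 → 3200 → 2500 → 2000 → 1600 → 1250 → 1000 → 800.

ISO 800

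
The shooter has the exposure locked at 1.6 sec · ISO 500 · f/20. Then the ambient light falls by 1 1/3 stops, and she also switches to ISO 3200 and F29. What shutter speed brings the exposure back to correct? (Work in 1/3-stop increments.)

1.3 s

Scene light: 1 1/3 stops darker.
ISO: 500 → 640 → 800 → 1000 → 1250 → 1600 → 2000 → 2500 → 3200 — 2 2/3 stops raised (brighter).
Aperture: f/20 → f/22 → f/25 → f/29 — 1 stop smaller aperture (darker).
Net so far: 1/3 stop brighter. Shutter speed: 1.6 → 1.3.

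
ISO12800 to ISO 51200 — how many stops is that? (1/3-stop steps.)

2 stops

12800 → 16000 → 20000 → 25600 → 32000 → 40000 → 51200 — count the steps: 6 third-stops = 2 stops.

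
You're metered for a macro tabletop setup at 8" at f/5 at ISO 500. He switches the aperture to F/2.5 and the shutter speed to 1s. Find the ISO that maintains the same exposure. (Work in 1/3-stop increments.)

Aperture: f/5 → f/4.5 → f/4 → f/3.5 → f/3.2 → f/2.8 → f/2.5 — 2 stops larger aperture (brighter).
Shutter speed: 8 → 6 → 5 → 4 → 3.2 → 2.5 → 2 → 1.6 → 1.3 → 1 — 3 stops faster (darker).
Net change so far: 1 stop darker. Offset with the ISO: 500 → 640 → 800 → 1000.

ISO 1000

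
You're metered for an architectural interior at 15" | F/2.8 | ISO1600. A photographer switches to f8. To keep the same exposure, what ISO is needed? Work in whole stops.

Aperture: f/2.8 → f/4 → f/5.6 → f/8 — 3 stops narrower (darker).
Need 3 stops brighter from the ISO: 1600 → 3200 → 6400 → 12800.

ISO 12800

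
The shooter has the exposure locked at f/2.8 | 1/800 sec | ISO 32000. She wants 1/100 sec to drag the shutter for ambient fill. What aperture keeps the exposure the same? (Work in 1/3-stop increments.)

Shutter speed: 1/800 → 1/640 → 1/500 → 1/400 → 1/320 → 1/250 → 1/200 → 1/160 → 1/125 → 1/100 — 3 stops longer (brighter).
Need 3 stops darker from the aperture: f/2.8 → f/3.2 → f/3.5 → f/4 → f/4.5 → f/5 → f/5.6 → f/6.3 → f/7.1 → f/8.

f/8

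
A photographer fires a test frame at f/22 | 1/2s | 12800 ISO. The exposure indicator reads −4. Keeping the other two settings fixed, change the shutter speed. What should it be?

8 s

Underexposed by 4 stops → need 4 stops brighter.
Shutter speed: 1/2 → 1 → 2 → 4 → 8.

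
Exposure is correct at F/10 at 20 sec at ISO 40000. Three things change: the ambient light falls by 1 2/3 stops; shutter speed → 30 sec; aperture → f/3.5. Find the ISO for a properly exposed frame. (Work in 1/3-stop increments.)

ISO 10000

Scene light: 1 2/3 stops darker.
Shutter speed: 20 → 25 → 30 — 2/3 stop longer (brighter).
Aperture: f/10 → f/9 → f/8 → f/7.1 → f/6.3 → f/5.6 → f/5 → f/4.5 → f/4 → f/3.5 — 3 stops larger aperture (brighter).
Net so far: 2 stops brighter. ISO: 40000 → 32000 → 25600 → 20000 → 16000 → 12800 → 10000.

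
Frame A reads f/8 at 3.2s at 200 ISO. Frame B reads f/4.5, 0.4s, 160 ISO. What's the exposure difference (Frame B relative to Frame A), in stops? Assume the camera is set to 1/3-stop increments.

Aperture: f/8 → f/7.1 → f/6.3 → f/5.6 → f/5 → f/4.5 — 1 2/3 stops wider (brighter).
Shutter speed: 3.2 → 2.5 → 2 → 1.6 → 1.3 → 1 → 0.8 → 0.6 → 0.5 → 0.4 — 3 stops faster (darker).
ISO: 200 → 160 — 1/3 stop lower (darker).
Net: +1 2/3 −3 −1/3 = −1 2/3 stops.

1 2/3 stops darker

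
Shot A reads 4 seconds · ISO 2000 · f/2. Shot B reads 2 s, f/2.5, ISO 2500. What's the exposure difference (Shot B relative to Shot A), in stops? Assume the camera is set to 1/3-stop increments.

1 1/3 stops darker

Aperture: f/2 → f/2.2 → f/2.5 — 2/3 stop narrower (darker).
Shutter speed: 4 → 3.2 → 2.5 → 2 — 1 stop shorter (darker).
ISO: 2000 → 2500 — 1/3 stop higher (brighter).
Net: −2/3 −1 +1/3 = −1 1/3 stops.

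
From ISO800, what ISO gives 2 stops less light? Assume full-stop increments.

ISO 200

ISO: 800 → 400 → 200 — 2 stops dropped (darker).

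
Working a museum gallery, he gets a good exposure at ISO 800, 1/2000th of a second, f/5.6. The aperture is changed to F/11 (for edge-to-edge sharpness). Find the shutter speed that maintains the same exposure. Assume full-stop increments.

1/500s

Aperture: f/5.6 → f/8 → f/11 — 2 stops stopped down (darker).
Need 2 stops brighter from the shutter speed: 1/2000 → 1/1000 → 1/500.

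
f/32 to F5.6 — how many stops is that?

f/32 → f/22 → f/16 → f/11 → f/8 → f/5.6 — count the steps: 5 stops.

5 stops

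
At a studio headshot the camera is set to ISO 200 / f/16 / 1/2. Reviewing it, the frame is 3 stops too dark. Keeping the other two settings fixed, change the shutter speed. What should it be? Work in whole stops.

Underexposed by 3 stops → need 3 stops brighter.
Shutter speed: 1/2 → 1 → 2 → 4.

4 s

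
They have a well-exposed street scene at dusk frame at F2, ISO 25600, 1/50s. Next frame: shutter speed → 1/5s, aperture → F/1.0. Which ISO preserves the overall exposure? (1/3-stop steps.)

Shutter speed: 1/50 → 1/40 → 1/30 → 1/25 → 1/20 → 1/15 → 1/13 → 1/10 → 1/8 → 1/6 → 1/5 — 3 1/3 stops longer (brighter).
Aperture: f/2 → f/1.8 → f/1.6 → f/1.4 → f/1.2 → f/1.1 → f/1.0 — 2 stops wider (brighter).
Net change so far: 5 1/3 stops brighter. Offset with the ISO: 25600 → 20000 → 16000 → 12800 → 10000 → 8000 → 6400 → 5000 → 4000 → 3200 → 2500 → 2000 → 1600 → 1250 → 1000 → 800 → 640.

ISO 640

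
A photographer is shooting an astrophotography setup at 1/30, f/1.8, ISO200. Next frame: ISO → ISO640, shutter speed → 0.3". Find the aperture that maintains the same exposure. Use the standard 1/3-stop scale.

f/10

ISO: 200 → 250 → 320 → 400 → 500 → 640 — 1 2/3 stops raised (brighter).
Shutter speed: 1/30 → 1/25 → 1/20 → 1/15 → 1/13 → 1/10 → 1/8 → 1/6 → 1/5 → 1/4 → 0.3 — 3 1/3 stops longer (brighter).
Net change so far: 5 stops brighter. Offset with the aperture: f/1.8 → f/2 → f/2.2 → f/2.5 → f/2.8 → f/3.2 → f/3.5 → f/4 → f/4.5 → f/5 → f/5.6 → f/6.3 → f/7.1 → f/8 → f/9 → f/10.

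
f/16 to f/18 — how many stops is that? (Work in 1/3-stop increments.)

f/16 → f/18 — count the steps: 1 third-stops = 1/3 stop.

1/3 stop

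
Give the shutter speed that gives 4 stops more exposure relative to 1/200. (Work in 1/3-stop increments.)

Shutter speed: 1/200 → 1/160 → 1/125 → 1/100 → 1/80 → 1/60 → 1/50 → 1/40 → 1/30 → 1/25 → 1/20 → 1/15 → 1/13 — 4 stops longer (brighter).

1/13s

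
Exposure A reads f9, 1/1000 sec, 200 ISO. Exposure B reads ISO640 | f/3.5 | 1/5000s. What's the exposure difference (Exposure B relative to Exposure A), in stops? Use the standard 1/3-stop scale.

Aperture: f/9 → f/8 → f/7.1 → f/6.3 → f/5.6 → f/5 → f/4.5 → f/4 → f/3.5 — 2 2/3 stops wider (brighter).
Shutter speed: 1/1000 → 1/1250 → 1/1600 → 1/2000 → 1/2500 → 1/3200 → 1/4000 → 1/5000 — 2 1/3 stops shorter (darker).
ISO: 200 → 250 → 320 → 400 → 500 → 640 — 1 2/3 stops higher (brighter).
Net: +2 2/3 −2 1/3 +1 2/3 = +2 stops.

2 stops brighter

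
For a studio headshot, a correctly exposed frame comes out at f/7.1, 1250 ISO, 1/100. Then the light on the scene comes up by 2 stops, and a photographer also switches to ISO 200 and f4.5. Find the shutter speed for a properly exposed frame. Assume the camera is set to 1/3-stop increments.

Scene light: 2 stops brighter.
ISO: 1250 → 1000 → 800 → 640 → 500 → 400 → 320 → 250 → 200 — 2 2/3 stops lower (darker).
Aperture: f/7.1 → f/6.3 → f/5.6 → f/5 → f/4.5 — 1 1/3 stops larger aperture (brighter).
Net so far: 2/3 stop brighter. Shutter speed: 1/100 → 1/125 → 1/160.

1/160s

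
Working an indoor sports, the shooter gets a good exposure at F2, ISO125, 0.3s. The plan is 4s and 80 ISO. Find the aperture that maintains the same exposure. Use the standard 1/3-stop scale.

Shutter speed: 0.3 → 0.4 → 0.5 → 0.6 → 0.8 → 1 → 1.3 → 1.6 → 2 → 2.5 → 3.2 → 4 — 3 2/3 stops slower (brighter).
ISO: 125 → 100 → 80 — 2/3 stop dropped (darker).
Net change so far: 3 stops brighter. Offset with the aperture: f/2 → f/2.2 → f/2.5 → f/2.8 → f/3.2 → f/3.5 → f/4 → f/4.5 → f/5 → f/5.6.

f/5.6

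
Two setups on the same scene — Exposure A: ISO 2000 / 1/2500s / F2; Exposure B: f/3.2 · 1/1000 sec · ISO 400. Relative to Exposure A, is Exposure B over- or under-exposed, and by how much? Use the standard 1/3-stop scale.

2 1/3 stops darker

Aperture: f/2 → f/2.2 → f/2.5 → f/2.8 → f/3.2 — 1 1/3 stops narrower (darker).
Shutter speed: 1/2500 → 1/2000 → 1/1600 → 1/1250 → 1/1000 — 1 1/3 stops longer (brighter).
ISO: 2000 → 1600 → 1250 → 1000 → 800 → 640 → 500 → 400 — 2 1/3 stops dropped (darker).
Net: −1 1/3 +1 1/3 −2 1/3 = −2 1/3 stops.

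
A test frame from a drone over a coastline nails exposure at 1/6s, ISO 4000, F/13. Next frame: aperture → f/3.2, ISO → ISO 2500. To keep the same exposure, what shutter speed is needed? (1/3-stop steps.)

Aperture: f/13 → f/11 → f/10 → f/9 → f/8 → f/7.1 → f/6.3 → f/5.6 → f/5 → f/4.5 → f/4 → f/3.5 → f/3.2 — 4 stops larger aperture (brighter).
ISO: 4000 → 3200 → 2500 — 2/3 stop dropped (darker).
Net change so far: 3 1/3 stops brighter. Offset with the shutter speed: 1/6 → 1/8 → 1/10 → 1/13 → 1/15 → 1/20 → 1/25 → 1/30 → 1/40 → 1/50 → 1/60.

1/60s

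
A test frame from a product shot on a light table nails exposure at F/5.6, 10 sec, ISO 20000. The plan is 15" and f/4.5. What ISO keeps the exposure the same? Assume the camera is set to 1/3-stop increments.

Shutter speed: 10 → 13 → 15 — 2/3 stop slower (brighter).
Aperture: f/5.6 → f/5 → f/4.5 — 2/3 stop larger aperture (brighter).
Net change so far: 1 1/3 stops brighter. Offset with the ISO: 20000 → 16000 → 12800 → 10000 → 8000.

ISO 8000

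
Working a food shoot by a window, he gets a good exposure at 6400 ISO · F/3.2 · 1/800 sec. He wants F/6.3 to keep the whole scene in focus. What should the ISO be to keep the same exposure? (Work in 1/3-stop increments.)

Aperture: f/3.2 → f/3.5 → f/4 → f/4.5 → f/5 → f/5.6 → f/6.3 — 2 stops narrower (darker).
Need 2 stops brighter from the ISO: 6400 → 8000 → 10000 → 12800 → 16000 → 20000 → 25600.

ISO 25600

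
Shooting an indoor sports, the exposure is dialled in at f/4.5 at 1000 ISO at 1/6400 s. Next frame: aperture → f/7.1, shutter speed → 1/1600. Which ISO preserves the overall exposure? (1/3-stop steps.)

ISO 640

Aperture: f/4.5 → f/5 → f/5.6 → f/6.3 → f/7.1 — 1 1/3 stops stopped down (darker).
Shutter speed: 1/6400 → 1/5000 → 1/4000 → 1/3200 → 1/2500 → 1/2000 → 1/1600 — 2 stops longer (brighter).
Net change so far: 2/3 stop brighter. Offset with the ISO: 1000 → 800 → 640.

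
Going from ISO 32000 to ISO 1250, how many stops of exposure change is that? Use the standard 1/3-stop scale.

4 2/3 stops

32000 → 25600 → 20000 → 16000 → 12800 → 10000 → 8000 → 6400 → 5000 → 4000 → 3200 → 2500 → 2000 → 1600 → 1250 — count the steps: 14 third-stops = 4 2/3 stops.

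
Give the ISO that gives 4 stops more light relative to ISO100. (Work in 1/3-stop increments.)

ISO: 100 → 125 → 160 → 200 → 250 → 320 → 400 → 500 → 640 → 800 → 1000 → 1250 → 1600 — 4 stops higher (brighter).

ISO 1600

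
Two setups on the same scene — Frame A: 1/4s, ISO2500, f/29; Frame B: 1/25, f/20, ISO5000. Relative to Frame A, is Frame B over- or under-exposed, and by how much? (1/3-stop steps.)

2/3 stop darker

Aperture: f/29 → f/25 → f/22 → f/20 — 1 stop larger aperture (brighter).
Shutter speed: 1/4 → 1/5 → 1/6 → 1/8 → 1/10 → 1/13 → 1/15 → 1/20 → 1/25 — 2 2/3 stops faster (darker).
ISO: 2500 → 3200 → 4000 → 5000 — 1 stop higher (brighter).
Net: +1 −2 2/3 +1 = −2/3 stops.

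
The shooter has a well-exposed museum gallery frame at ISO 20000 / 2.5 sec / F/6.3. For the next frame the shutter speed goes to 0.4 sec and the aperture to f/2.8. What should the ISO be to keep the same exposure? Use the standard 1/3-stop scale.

Shutter speed: 2.5 → 2 → 1.6 → 1.3 → 1 → 0.8 → 0.6 → 0.5 → 0.4 — 2 2/3 stops faster (darker).
Aperture: f/6.3 → f/5.6 → f/5 → f/4.5 → f/4 → f/3.5 → f/3.2 → f/2.8 — 2 1/3 stops wider (brighter).
Net change so far: 1/3 stop darker. Offset with the ISO: 20000 → 25600.

ISO 25600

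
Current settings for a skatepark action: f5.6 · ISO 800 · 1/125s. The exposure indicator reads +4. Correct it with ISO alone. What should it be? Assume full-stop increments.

ISO 50

Overexposed by 4 stops → need 4 stops darker.
ISO: 800 → 400 → 200 → 100 → 50.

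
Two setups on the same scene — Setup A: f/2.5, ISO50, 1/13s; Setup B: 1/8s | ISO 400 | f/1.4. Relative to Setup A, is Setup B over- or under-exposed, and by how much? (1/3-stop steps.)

Aperture: f/2.5 → f/2.2 → f/2 → f/1.8 → f/1.6 → f/1.4 — 1 2/3 stops opened up (brighter).
Shutter speed: 1/13 → 1/10 → 1/8 — 2/3 stop longer (brighter).
ISO: 50 → 64 → 80 → 100 → 125 → 160 → 200 → 250 → 320 → 400 — 3 stops raised (brighter).
Net: +1 2/3 +2/3 +3 = +5 1/3 stops.

5 1/3 stops brighter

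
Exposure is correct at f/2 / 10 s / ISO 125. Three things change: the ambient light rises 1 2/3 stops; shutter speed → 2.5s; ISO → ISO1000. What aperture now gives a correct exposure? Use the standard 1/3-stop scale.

Scene light: 1 2/3 stops brighter.
Shutter speed: 10 → 8 → 6 → 5 → 4 → 3.2 → 2.5 — 2 stops shorter (darker).
ISO: 125 → 160 → 200 → 250 → 320 → 400 → 500 → 640 → 800 → 1000 — 3 stops raised (brighter).
Net so far: 2 2/3 stops brighter. Aperture: f/2 → f/2.2 → f/2.5 → f/2.8 → f/3.2 → f/3.5 → f/4 → f/4.5 → f/5.

f/5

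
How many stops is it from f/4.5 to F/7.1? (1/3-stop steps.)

f/4.5 → f/5 → f/5.6 → f/6.3 → f/7.1 — count the steps: 4 third-stops = 1 1/3 stops.

1 1/3 stops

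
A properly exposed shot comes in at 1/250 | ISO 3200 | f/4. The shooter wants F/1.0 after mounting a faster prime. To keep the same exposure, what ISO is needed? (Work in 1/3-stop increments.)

ISO 200

Aperture: f/4 → f/3.5 → f/3.2 → f/2.8 → f/2.5 → f/2.2 → f/2 → f/1.8 → f/1.6 → f/1.4 → f/1.2 → f/1.1 → f/1.0 — 4 stops larger aperture (brighter).
Need 4 stops darker from the ISO: 3200 → 2500 → 2000 → 1600 → 1250 → 1000 → 800 → 640 → 500 → 400 → 320 → 250 → 200.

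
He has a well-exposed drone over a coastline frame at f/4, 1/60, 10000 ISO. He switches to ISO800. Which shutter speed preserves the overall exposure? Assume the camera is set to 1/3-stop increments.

ISO: 10000 → 8000 → 6400 → 5000 → 4000 → 3200 → 2500 → 2000 → 1600 → 1250 → 1000 → 800 — 3 2/3 stops lower (darker).
Need 3 2/3 stops brighter from the shutter speed: 1/60 → 1/50 → 1/40 → 1/30 → 1/25 → 1/20 → 1/15 → 1/13 → 1/10 → 1/8 → 1/6 → 1/5.

1/5s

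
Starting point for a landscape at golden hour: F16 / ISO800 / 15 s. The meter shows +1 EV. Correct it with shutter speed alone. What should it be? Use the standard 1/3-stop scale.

8 s

Overexposed by 1 stop → need 1 stop darker.
Shutter speed: 15 → 13 → 10 → 8.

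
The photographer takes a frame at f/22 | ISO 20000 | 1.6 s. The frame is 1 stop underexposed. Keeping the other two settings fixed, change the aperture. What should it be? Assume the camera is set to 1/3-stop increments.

Underexposed by 1 stop → need 1 stop brighter.
Aperture: f/22 → f/20 → f/18 → f/16.

f/16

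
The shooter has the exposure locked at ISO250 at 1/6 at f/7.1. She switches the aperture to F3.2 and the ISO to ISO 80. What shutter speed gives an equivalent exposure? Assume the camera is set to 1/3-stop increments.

1/10s

Aperture: f/7.1 → f/6.3 → f/5.6 → f/5 → f/4.5 → f/4 → f/3.5 → f/3.2 — 2 1/3 stops opened up (brighter).
ISO: 250 → 200 → 160 → 125 → 100 → 80 — 1 2/3 stops lower (darker).
Net change so far: 2/3 stop brighter. Offset with the shutter speed: 1/6 → 1/8 → 1/10.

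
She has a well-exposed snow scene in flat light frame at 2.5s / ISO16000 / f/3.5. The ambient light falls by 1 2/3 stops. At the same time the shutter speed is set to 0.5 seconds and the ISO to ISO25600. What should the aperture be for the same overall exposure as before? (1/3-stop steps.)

Scene light: 1 2/3 stops darker.
Shutter speed: 2.5 → 2 → 1.6 → 1.3 → 1 → 0.8 → 0.6 → 0.5 — 2 1/3 stops shorter (darker).
ISO: 16000 → 20000 → 25600 — 2/3 stop higher (brighter).
Net so far: 3 1/3 stops darker. Aperture: f/3.5 → f/3.2 → f/2.8 → f/2.5 → f/2.2 → f/2 → f/1.8 → f/1.6 → f/1.4 → f/1.2 → f/1.1.

f/1.1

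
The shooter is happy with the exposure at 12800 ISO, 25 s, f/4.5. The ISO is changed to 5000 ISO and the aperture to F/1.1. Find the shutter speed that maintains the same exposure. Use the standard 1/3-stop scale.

ISO: 12800 → 10000 → 8000 → 6400 → 5000 — 1 1/3 stops lower (darker).
Aperture: f/4.5 → f/4 → f/3.5 → f/3.2 → f/2.8 → f/2.5 → f/2.2 → f/2 → f/1.8 → f/1.6 → f/1.4 → f/1.2 → f/1.1 — 4 stops wider (brighter).
Net change so far: 2 2/3 stops brighter. Offset with the shutter speed: 25 → 20 → 15 → 13 → 10 → 8 → 6 → 5 → 4.

4 s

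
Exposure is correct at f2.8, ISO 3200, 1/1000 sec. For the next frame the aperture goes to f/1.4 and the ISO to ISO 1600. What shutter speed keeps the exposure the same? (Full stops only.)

1/2000s

Aperture: f/2.8 → f/2 → f/1.4 — 2 stops opened up (brighter).
ISO: 3200 → 1600 — 1 stop dropped (darker).
Net change so far: 1 stop brighter. Offset with the shutter speed: 1/1000 → 1/2000.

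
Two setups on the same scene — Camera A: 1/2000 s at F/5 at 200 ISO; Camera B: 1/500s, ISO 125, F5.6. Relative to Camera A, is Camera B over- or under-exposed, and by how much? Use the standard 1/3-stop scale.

1 stop brighter

Aperture: f/5 → f/5.6 — 1/3 stop smaller aperture (darker).
Shutter speed: 1/2000 → 1/1600 → 1/1250 → 1/1000 → 1/800 → 1/640 → 1/500 — 2 stops slower (brighter).
ISO: 200 → 160 → 125 — 2/3 stop dropped (darker).
Net: −1/3 +2 −2/3 = +1 stop.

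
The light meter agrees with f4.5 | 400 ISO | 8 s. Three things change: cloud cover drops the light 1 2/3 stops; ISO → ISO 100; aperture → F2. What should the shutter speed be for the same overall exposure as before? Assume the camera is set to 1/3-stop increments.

20 s

Scene light: 1 2/3 stops darker.
ISO: 400 → 320 → 250 → 200 → 160 → 125 → 100 — 2 stops lower (darker).
Aperture: f/4.5 → f/4 → f/3.5 → f/3.2 → f/2.8 → f/2.5 → f/2.2 → f/2 — 2 1/3 stops larger aperture (brighter).
Net so far: 1 1/3 stops darker. Shutter speed: 8 → 10 → 13 → 15 → 20.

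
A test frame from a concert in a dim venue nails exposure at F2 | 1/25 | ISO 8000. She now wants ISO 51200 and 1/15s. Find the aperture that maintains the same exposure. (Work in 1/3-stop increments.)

f/6.3

ISO: 8000 → 10000 → 12800 → 16000 → 20000 → 25600 → 32000 → 40000 → 51200 — 2 2/3 stops higher (brighter).
Shutter speed: 1/25 → 1/20 → 1/15 — 2/3 stop slower (brighter).
Net change so far: 3 1/3 stops brighter. Offset with the aperture: f/2 → f/2.2 → f/2.5 → f/2.8 → f/3.2 → f/3.5 → f/4 → f/4.5 → f/5 → f/5.6 → f/6.3.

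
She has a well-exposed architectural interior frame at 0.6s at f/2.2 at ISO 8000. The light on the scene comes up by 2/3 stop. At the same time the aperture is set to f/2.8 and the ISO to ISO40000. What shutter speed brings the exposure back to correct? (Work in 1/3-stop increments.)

1/8s

Scene light: 2/3 stop brighter.
Aperture: f/2.2 → f/2.5 → f/2.8 — 2/3 stop narrower (darker).
ISO: 8000 → 10000 → 12800 → 16000 → 20000 → 25600 → 32000 → 40000 — 2 1/3 stops higher (brighter).
Net so far: 2 1/3 stops brighter. Shutter speed: 0.6 → 0.5 → 0.4 → 0.3 → 1/4 → 1/5 → 1/6 → 1/8.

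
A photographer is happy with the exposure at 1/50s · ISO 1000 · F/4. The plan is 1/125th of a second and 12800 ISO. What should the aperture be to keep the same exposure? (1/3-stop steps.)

f/9

Shutter speed: 1/50 → 1/60 → 1/80 → 1/100 → 1/125 — 1 1/3 stops faster (darker).
ISO: 1000 → 1250 → 1600 → 2000 → 2500 → 3200 → 4000 → 5000 → 6400 → 8000 → 10000 → 12800 — 3 2/3 stops higher (brighter).
Net change so far: 2 1/3 stops brighter. Offset with the aperture: f/4 → f/4.5 → f/5 → f/5.6 → f/6.3 → f/7.1 → f/8 → f/9.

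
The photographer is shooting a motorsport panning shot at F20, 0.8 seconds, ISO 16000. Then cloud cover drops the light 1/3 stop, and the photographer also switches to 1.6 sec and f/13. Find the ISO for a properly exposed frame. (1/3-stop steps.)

ISO 4000

Scene light: 1/3 stop darker.
Shutter speed: 0.8 → 1 → 1.3 → 1.6 — 1 stop slower (brighter).
Aperture: f/20 → f/18 → f/16 → f/14 → f/13 — 1 1/3 stops wider (brighter).
Net so far: 2 stops brighter. ISO: 16000 → 12800 → 10000 → 8000 → 6400 → 5000 → 4000.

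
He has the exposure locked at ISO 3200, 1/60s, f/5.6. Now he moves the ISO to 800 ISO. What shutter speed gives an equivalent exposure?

1/15s

ISO: 3200 → 1600 → 800 — 2 stops lower (darker).
Need 2 stops brighter from the shutter speed: 1/60 → 1/30 → 1/15.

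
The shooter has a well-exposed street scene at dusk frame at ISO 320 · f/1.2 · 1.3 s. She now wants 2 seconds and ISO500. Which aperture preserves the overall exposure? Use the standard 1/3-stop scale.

Shutter speed: 1.3 → 1.6 → 2 — 2/3 stop longer (brighter).
ISO: 320 → 400 → 500 — 2/3 stop higher (brighter).
Net change so far: 1 1/3 stops brighter. Offset with the aperture: f/1.2 → f/1.4 → f/1.6 → f/1.8 → f/2.

f/2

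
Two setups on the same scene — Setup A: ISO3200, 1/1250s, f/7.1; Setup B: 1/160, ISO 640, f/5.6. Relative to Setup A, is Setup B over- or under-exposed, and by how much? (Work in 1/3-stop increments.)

1 1/3 stops brighter

Aperture: f/7.1 → f/6.3 → f/5.6 — 2/3 stop larger aperture (brighter).
Shutter speed: 1/1250 → 1/1000 → 1/800 → 1/640 → 1/500 → 1/400 → 1/320 → 1/250 → 1/200 → 1/160 — 3 stops longer (brighter).
ISO: 3200 → 2500 → 2000 → 1600 → 1250 → 1000 → 800 → 640 — 2 1/3 stops lower (darker).
Net: +2/3 +3 −2 1/3 = +1 1/3 stops.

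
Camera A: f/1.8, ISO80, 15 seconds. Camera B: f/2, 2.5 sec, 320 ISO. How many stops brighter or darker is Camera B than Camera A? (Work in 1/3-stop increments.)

Aperture: f/1.8 → f/2 — 1/3 stop smaller aperture (darker).
Shutter speed: 15 → 13 → 10 → 8 → 6 → 5 → 4 → 3.2 → 2.5 — 2 2/3 stops faster (darker).
ISO: 80 → 100 → 125 → 160 → 200 → 250 → 320 — 2 stops higher (brighter).
Net: −1/3 −2 2/3 +2 = −1 stop.

1 stop darker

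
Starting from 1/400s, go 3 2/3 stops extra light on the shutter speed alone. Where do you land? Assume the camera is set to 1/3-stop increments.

Shutter speed: 1/400 → 1/320 → 1/250 → 1/200 → 1/160 → 1/125 → 1/100 → 1/80 → 1/60 → 1/50 → 1/40 → 1/30 — 3 2/3 stops slower (brighter).

1/30s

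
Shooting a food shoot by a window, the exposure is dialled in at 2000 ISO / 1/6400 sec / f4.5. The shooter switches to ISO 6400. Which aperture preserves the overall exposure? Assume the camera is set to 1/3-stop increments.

f/8

ISO: 2000 → 2500 → 3200 → 4000 → 5000 → 6400 — 1 2/3 stops higher (brighter).
Need 1 2/3 stops darker from the aperture: f/4.5 → f/5 → f/5.6 → f/6.3 → f/7.1 → f/8.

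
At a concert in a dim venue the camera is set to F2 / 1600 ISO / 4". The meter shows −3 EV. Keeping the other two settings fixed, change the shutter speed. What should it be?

Underexposed by 3 stops → need 3 stops brighter.
Shutter speed: 4 → 8 → 15 → 30.

30 s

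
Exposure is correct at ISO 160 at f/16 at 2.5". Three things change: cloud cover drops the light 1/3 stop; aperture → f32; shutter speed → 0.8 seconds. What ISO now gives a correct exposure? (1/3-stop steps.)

ISO 2500

Scene light: 1/3 stop darker.
Aperture: f/16 → f/18 → f/20 → f/22 → f/25 → f/29 → f/32 — 2 stops stopped down (darker).
Shutter speed: 2.5 → 2 → 1.6 → 1.3 → 1 → 0.8 — 1 2/3 stops faster (darker).
Net so far: 4 stops darker. ISO: 160 → 200 → 250 → 320 → 400 → 500 → 640 → 800 → 1000 → 1250 → 1600 → 2000 → 2500.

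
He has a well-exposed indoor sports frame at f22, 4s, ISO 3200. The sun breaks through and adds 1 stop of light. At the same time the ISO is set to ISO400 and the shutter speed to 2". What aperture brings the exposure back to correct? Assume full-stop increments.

f/8

Scene light: 1 stop brighter.
ISO: 3200 → 1600 → 800 → 400 — 3 stops lower (darker).
Shutter speed: 4 → 2 — 1 stop faster (darker).
Net so far: 3 stops darker. Aperture: f/22 → f/16 → f/11 → f/8.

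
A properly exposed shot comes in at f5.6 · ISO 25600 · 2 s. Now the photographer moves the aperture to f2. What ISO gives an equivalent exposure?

Aperture: f/5.6 → f/4 → f/2.8 → f/2 — 3 stops wider (brighter).
Need 3 stops darker from the ISO: 25600 → 12800 → 6400 → 3200.

ISO 3200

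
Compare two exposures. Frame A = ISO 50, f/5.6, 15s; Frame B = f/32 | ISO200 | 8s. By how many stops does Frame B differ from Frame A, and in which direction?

Aperture: f/5.6 → f/8 → f/11 → f/16 → f/22 → f/32 — 5 stops smaller aperture (darker).
Shutter speed: 15 → 8 — 1 stop shorter (darker).
ISO: 50 → 100 → 200 — 2 stops higher (brighter).
Net: −5 −1 +2 = −4 stops.

4 stops darker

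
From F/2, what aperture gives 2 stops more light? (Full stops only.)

Aperture: f/2 → f/1.4 → f/1.0 — 2 stops larger aperture (brighter).

f/1.0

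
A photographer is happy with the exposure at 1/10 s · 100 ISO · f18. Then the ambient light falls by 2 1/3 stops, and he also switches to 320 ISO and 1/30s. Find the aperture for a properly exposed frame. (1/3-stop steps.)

Scene light: 2 1/3 stops darker.
ISO: 100 → 125 → 160 → 200 → 250 → 320 — 1 2/3 stops raised (brighter).
Shutter speed: 1/10 → 1/13 → 1/15 → 1/20 → 1/25 → 1/30 — 1 2/3 stops shorter (darker).
Net so far: 2 1/3 stops darker. Aperture: f/18 → f/16 → f/14 → f/13 → f/11 → f/10 → f/9 → f/8.

f/8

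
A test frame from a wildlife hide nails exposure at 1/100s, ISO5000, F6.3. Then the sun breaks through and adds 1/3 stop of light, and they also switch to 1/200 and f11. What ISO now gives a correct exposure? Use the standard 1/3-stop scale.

Scene light: 1/3 stop brighter.
Shutter speed: 1/100 → 1/125 → 1/160 → 1/200 — 1 stop faster (darker).
Aperture: f/6.3 → f/7.1 → f/8 → f/9 → f/10 → f/11 — 1 2/3 stops narrower (darker).
Net so far: 2 1/3 stops darker. ISO: 5000 → 6400 → 8000 → 10000 → 12800 → 16000 → 20000 → 25600.

ISO 25600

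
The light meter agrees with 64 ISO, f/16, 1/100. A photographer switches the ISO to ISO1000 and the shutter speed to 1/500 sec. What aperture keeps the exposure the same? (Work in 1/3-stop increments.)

ISO: 64 → 80 → 100 → 125 → 160 → 200 → 250 → 320 → 400 → 500 → 640 → 800 → 1000 — 4 stops raised (brighter).
Shutter speed: 1/100 → 1/125 → 1/160 → 1/200 → 1/250 → 1/320 → 1/400 → 1/500 — 2 1/3 stops shorter (darker).
Net change so far: 1 2/3 stops brighter. Offset with the aperture: f/16 → f/18 → f/20 → f/22 → f/25 → f/29.

f/29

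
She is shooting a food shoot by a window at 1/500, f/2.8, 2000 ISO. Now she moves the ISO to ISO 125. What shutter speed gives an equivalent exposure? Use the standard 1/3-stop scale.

1/30s

ISO: 2000 → 1600 → 1250 → 1000 → 800 → 640 → 500 → 400 → 320 → 250 → 200 → 160 → 125 — 4 stops lower (darker).
Need 4 stops brighter from the shutter speed: 1/500 → 1/400 → 1/320 → 1/250 → 1/200 → 1/160 → 1/125 → 1/100 → 1/80 → 1/60 → 1/50 → 1/40 → 1/30.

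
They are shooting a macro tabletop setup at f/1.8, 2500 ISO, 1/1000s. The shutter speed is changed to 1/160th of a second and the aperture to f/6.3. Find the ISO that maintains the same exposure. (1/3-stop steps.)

Shutter speed: 1/1000 → 1/800 → 1/640 → 1/500 → 1/400 → 1/320 → 1/250 → 1/200 → 1/160 — 2 2/3 stops longer (brighter).
Aperture: f/1.8 → f/2 → f/2.2 → f/2.5 → f/2.8 → f/3.2 → f/3.5 → f/4 → f/4.5 → f/5 → f/5.6 → f/6.3 — 3 2/3 stops narrower (darker).
Net change so far: 1 stop darker. Offset with the ISO: 2500 → 3200 → 4000 → 5000.

ISO 5000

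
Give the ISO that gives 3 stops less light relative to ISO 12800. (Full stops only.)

ISO 1600

ISO: 12800 → 6400 → 3200 → 1600 — 3 stops dropped (darker).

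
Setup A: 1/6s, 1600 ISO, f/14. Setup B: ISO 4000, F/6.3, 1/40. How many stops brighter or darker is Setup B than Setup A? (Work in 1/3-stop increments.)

1 stop brighter

Aperture: f/14 → f/13 → f/11 → f/10 → f/9 → f/8 → f/7.1 → f/6.3 — 2 1/3 stops opened up (brighter).
Shutter speed: 1/6 → 1/8 → 1/10 → 1/13 → 1/15 → 1/20 → 1/25 → 1/30 → 1/40 — 2 2/3 stops shorter (darker).
ISO: 1600 → 2000 → 2500 → 3200 → 4000 — 1 1/3 stops raised (brighter).
Net: +2 1/3 −2 2/3 +1 1/3 = +1 stop.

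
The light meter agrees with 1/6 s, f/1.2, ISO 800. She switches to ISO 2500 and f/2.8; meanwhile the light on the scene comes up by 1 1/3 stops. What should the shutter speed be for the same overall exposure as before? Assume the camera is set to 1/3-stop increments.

1/10s

Scene light: 1 1/3 stops brighter.
ISO: 800 → 1000 → 1250 → 1600 → 2000 → 2500 — 1 2/3 stops higher (brighter).
Aperture: f/1.2 → f/1.4 → f/1.6 → f/1.8 → f/2 → f/2.2 → f/2.5 → f/2.8 — 2 1/3 stops smaller aperture (darker).
Net so far: 2/3 stop brighter. Shutter speed: 1/6 → 1/8 → 1/10.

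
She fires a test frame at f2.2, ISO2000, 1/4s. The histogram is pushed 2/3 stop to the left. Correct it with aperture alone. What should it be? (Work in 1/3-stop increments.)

f/1.8

Underexposed by 2/3 stop → need 2/3 stop brighter.
Aperture: f/2.2 → f/2 → f/1.8.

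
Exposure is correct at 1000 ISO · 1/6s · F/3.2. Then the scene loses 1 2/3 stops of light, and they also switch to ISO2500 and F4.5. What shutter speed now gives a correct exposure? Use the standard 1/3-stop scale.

0.4 s

Scene light: 1 2/3 stops darker.
ISO: 1000 → 1250 → 1600 → 2000 → 2500 — 1 1/3 stops raised (brighter).
Aperture: f/3.2 → f/3.5 → f/4 → f/4.5 — 1 stop smaller aperture (darker).
Net so far: 1 1/3 stops darker. Shutter speed: 1/6 → 1/5 → 1/4 → 0.3 → 0.4.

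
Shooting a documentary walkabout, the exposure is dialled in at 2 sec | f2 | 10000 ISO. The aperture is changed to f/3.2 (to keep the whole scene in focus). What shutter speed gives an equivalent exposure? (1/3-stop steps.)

5 s

Aperture: f/2 → f/2.2 → f/2.5 → f/2.8 → f/3.2 — 1 1/3 stops stopped down (darker).
Need 1 1/3 stops brighter from the shutter speed: 2 → 2.5 → 3.2 → 4 → 5.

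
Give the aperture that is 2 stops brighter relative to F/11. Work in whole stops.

f/5.6

Aperture: f/11 → f/8 → f/5.6 — 2 stops wider (brighter).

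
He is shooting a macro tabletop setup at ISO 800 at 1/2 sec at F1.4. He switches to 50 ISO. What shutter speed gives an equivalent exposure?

ISO: 800 → 400 → 200 → 100 → 50 — 4 stops lower (darker).
Need 4 stops brighter from the shutter speed: 1/2 → 1 → 2 → 4 → 8.

8 s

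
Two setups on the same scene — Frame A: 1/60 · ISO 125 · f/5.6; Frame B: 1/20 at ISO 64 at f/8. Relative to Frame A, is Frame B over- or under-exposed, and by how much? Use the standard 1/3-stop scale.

Aperture: f/5.6 → f/6.3 → f/7.1 → f/8 — 1 stop narrower (darker).
Shutter speed: 1/60 → 1/50 → 1/40 → 1/30 → 1/25 → 1/20 — 1 2/3 stops longer (brighter).
ISO: 125 → 100 → 80 → 64 — 1 stop lower (darker).
Net: −1 +1 2/3 −1 = −1/3 stops.

1/3 stop darker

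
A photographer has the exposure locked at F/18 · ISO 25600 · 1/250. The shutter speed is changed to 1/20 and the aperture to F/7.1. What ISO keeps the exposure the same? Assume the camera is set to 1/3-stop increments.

ISO 320

Shutter speed: 1/250 → 1/200 → 1/160 → 1/125 → 1/100 → 1/80 → 1/60 → 1/50 → 1/40 → 1/30 → 1/25 → 1/20 — 3 2/3 stops slower (brighter).
Aperture: f/18 → f/16 → f/14 → f/13 → f/11 → f/10 → f/9 → f/8 → f/7.1 — 2 2/3 stops wider (brighter).
Net change so far: 6 1/3 stops brighter. Offset with the ISO: 25600 → 20000 → 16000 → 12800 → 10000 → 8000 → 6400 → 5000 → 4000 → 3200 → 2500 → 2000 → 1600 → 1250 → 1000 → 800 → 640 → 500 → 400 → 320.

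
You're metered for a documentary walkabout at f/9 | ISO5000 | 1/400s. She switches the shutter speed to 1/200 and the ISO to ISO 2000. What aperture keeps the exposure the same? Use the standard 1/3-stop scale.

Shutter speed: 1/400 → 1/320 → 1/250 → 1/200 — 1 stop longer (brighter).
ISO: 5000 → 4000 → 3200 → 2500 → 2000 — 1 1/3 stops dropped (darker).
Net change so far: 1/3 stop darker. Offset with the aperture: f/9 → f/8.

f/8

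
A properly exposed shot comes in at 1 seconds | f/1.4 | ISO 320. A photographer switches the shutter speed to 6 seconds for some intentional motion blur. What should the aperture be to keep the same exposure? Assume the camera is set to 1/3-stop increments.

f/3.5

Shutter speed: 1 → 1.3 → 1.6 → 2 → 2.5 → 3.2 → 4 → 5 → 6 — 2 2/3 stops longer (brighter).
Need 2 2/3 stops darker from the aperture: f/1.4 → f/1.6 → f/1.8 → f/2 → f/2.2 → f/2.5 → f/2.8 → f/3.2 → f/3.5.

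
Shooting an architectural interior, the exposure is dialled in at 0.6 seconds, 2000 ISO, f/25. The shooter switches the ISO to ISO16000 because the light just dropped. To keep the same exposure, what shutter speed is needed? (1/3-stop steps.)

1/13s

ISO: 2000 → 2500 → 3200 → 4000 → 5000 → 6400 → 8000 → 10000 → 12800 → 16000 — 3 stops raised (brighter).
Need 3 stops darker from the shutter speed: 0.6 → 0.5 → 0.4 → 0.3 → 1/4 → 1/5 → 1/6 → 1/8 → 1/10 → 1/13.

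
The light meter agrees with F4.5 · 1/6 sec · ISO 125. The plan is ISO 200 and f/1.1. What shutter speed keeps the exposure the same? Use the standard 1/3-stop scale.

ISO: 125 → 160 → 200 — 2/3 stop raised (brighter).
Aperture: f/4.5 → f/4 → f/3.5 → f/3.2 → f/2.8 → f/2.5 → f/2.2 → f/2 → f/1.8 → f/1.6 → f/1.4 → f/1.2 → f/1.1 — 4 stops opened up (brighter).
Net change so far: 4 2/3 stops brighter. Offset with the shutter speed: 1/6 → 1/8 → 1/10 → 1/13 → 1/15 → 1/20 → 1/25 → 1/30 → 1/40 → 1/50 → 1/60 → 1/80 → 1/100 → 1/125 → 1/160.

1/160s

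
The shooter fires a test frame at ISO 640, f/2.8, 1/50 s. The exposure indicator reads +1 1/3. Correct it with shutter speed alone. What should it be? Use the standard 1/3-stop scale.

Overexposed by 1 1/3 stops → need 1 1/3 stops darker.
Shutter speed: 1/50 → 1/60 → 1/80 → 1/100 → 1/125.

1/125s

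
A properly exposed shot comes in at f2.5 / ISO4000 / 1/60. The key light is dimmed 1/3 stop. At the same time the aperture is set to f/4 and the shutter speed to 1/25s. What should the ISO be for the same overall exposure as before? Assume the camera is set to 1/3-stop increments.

ISO 5000

Scene light: 1/3 stop darker.
Aperture: f/2.5 → f/2.8 → f/3.2 → f/3.5 → f/4 — 1 1/3 stops narrower (darker).
Shutter speed: 1/60 → 1/50 → 1/40 → 1/30 → 1/25 — 1 1/3 stops longer (brighter).
Net so far: 1/3 stop darker. ISO: 4000 → 5000.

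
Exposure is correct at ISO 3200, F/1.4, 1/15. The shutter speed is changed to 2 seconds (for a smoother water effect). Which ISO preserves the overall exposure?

Shutter speed: 1/15 → 1/8 → 1/4 → 1/2 → 1 → 2 — 5 stops slower (brighter).
Need 5 stops darker from the ISO: 3200 → 1600 → 800 → 400 → 200 → 100.

ISO 100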